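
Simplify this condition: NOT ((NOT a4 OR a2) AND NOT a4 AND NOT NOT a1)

a4 OR NOT a1

NOT ((NOT a4 OR a2) AND NOT a4 AND NOT NOT a1)
= NOT (NOT a4 AND NOT NOT a1)   [absorption]
= a4 OR NOT a1   [De Morgan]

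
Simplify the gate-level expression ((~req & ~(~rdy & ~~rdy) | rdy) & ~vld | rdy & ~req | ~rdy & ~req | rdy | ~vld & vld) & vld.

(~req | rdy) & vld

((~req & ~(~rdy & ~~rdy) | rdy) & ~vld | rdy & ~req | ~rdy & ~req | rdy | ~vld & vld) & vld
= ((~req & (rdy | ~rdy) | rdy) & ~vld | rdy & ~req | ~rdy & ~req | rdy | ~vld & vld) & vld   — De Morgan
= ((~req & (rdy | ~rdy) | rdy) & ~vld | rdy & ~req | ~rdy & ~req | rdy) & vld   — complement / identity
= ((~req & (rdy | ~rdy) | rdy) & ~vld | ~req & (rdy | ~rdy) | rdy) & vld   — distribution
= (~req & (rdy | ~rdy) | rdy) & vld   — absorption
= (~req | rdy) & vld   — complement / identity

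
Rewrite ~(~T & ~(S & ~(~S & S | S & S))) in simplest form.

T

~(~T & ~(S & ~(~S & S | S & S)))
= T | S & ~(~S & S | S & S)   — De Morgan
= T | S & ~S   — distribution
= T   — complement / identity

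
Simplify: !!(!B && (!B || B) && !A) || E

!B && !A || E

!!(!B && (!B || B) && !A) || E
= !!(!B && !A) || E   — complement / identity
= !B && !A || E   — double negation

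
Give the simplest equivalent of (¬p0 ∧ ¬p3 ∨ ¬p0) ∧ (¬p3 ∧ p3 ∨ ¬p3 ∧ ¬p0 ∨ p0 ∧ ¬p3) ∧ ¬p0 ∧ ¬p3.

(¬p0 ∧ ¬p3 ∨ ¬p0) ∧ (¬p3 ∧ p3 ∨ ¬p3 ∧ ¬p0 ∨ p0 ∧ ¬p3) ∧ ¬p0 ∧ ¬p3
= ¬p0 ∧ (¬p3 ∧ p3 ∨ ¬p3 ∧ ¬p0 ∨ p0 ∧ ¬p3) ∧ ¬p0 ∧ ¬p3   [absorption]
= ¬p0 ∧ (¬p3 ∧ ¬p0 ∨ p0 ∧ ¬p3) ∧ ¬p0 ∧ ¬p3   [complement / identity]
= ¬p0 ∧ ¬p3 ∧ ¬p0 ∧ ¬p3   [distribution]
= ¬p0 ∧ ¬p3   [idempotence]

¬p0 ∧ ¬p3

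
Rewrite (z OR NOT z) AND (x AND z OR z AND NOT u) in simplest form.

z AND (x OR NOT u)

(z OR NOT z) AND (x AND z OR z AND NOT u)
= (z OR NOT z) AND z AND (x OR NOT u)   (distribution)
= z AND (x OR NOT u)   (complement / identity)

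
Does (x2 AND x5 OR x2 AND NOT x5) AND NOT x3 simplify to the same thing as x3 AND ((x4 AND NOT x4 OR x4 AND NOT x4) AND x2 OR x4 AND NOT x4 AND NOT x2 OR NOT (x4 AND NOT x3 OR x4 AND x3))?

E1: (x2 AND x5 OR x2 AND NOT x5) AND NOT x3
    = x2 AND NOT x3   (distribution)
E2: x3 AND ((x4 AND NOT x4 OR x4 AND NOT x4) AND x2 OR x4 AND NOT x4 AND NOT x2 OR NOT (x4 AND NOT x3 OR x4 AND x3))
    = x3 AND (x4 AND NOT x4 AND x2 OR x4 AND NOT x4 AND NOT x2 OR NOT (x4 AND NOT x3 OR x4 AND x3))   (idempotence)
    = x3 AND (x4 AND NOT x4 AND x2 OR x4 AND NOT x4 AND NOT x2 OR NOT x4)   (distribution)
    = x3 AND (x4 AND NOT x4 OR NOT x4)   (distribution)
    = x3 AND NOT x4   (complement / identity)
These differ: at x2=1, x3=0, x4=0, x5=0, E1 = 1 but E2 = 0.

No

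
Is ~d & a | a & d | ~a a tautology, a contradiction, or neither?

~d & a | a & d | ~a
= a | ~a   (distribution)
= 1   (complement)

tautology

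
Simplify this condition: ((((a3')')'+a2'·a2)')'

a3'

((((a3')')'+a2'·a2)')'
= ((((a3')')')')'   — complement / identity
= ((a3')')'   — double negation
= a3'   — double negation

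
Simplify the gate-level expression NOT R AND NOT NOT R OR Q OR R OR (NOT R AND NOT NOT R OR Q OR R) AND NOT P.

NOT R AND NOT NOT R OR Q OR R OR (NOT R AND NOT NOT R OR Q OR R) AND NOT P
= NOT R AND NOT NOT R OR Q OR R   (absorption)
= NOT R AND R OR Q OR R   (double negation)
= Q OR R   (complement / identity)

Q OR R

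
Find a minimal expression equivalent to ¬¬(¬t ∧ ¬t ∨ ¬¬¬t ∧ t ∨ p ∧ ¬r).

¬t ∨ p ∧ ¬r

¬¬(¬t ∧ ¬t ∨ ¬¬¬t ∧ t ∨ p ∧ ¬r)
= ¬t ∧ ¬t ∨ ¬¬¬t ∧ t ∨ p ∧ ¬r   — double negation
= ¬t ∧ ¬t ∨ ¬t ∧ t ∨ p ∧ ¬r   — double negation
= ¬t ∨ p ∧ ¬r   — distribution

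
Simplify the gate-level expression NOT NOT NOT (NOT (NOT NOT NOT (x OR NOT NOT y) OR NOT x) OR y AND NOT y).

NOT x

NOT NOT NOT (NOT (NOT NOT NOT (x OR NOT NOT y) OR NOT x) OR y AND NOT y)
= NOT NOT NOT (NOT (NOT (x OR NOT NOT y) OR NOT x) OR y AND NOT y)   (double negation)
= NOT NOT NOT ((x OR NOT NOT y) AND x OR y AND NOT y)   (De Morgan)
= NOT NOT NOT ((x OR y) AND x OR y AND NOT y)   (double negation)
= NOT NOT NOT ((x OR y) AND x)   (complement / identity)
= NOT ((x OR y) AND x)   (double negation)
= NOT x   (absorption)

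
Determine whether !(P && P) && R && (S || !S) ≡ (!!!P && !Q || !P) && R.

E1: !(P && P) && R && (S || !S)
    = !(P && P) && R   [complement / identity]
    = !P && R   [idempotence]
E2: (!!!P && !Q || !P) && R
    = (!P && !Q || !P) && R   [double negation]
    = !P && R   [absorption]
Both reduce to !P && R, so they are equivalent.

Yes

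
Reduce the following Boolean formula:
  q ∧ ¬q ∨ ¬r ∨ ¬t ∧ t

¬r

q ∧ ¬q ∨ ¬r ∨ ¬t ∧ t
= ¬r ∨ ¬t ∧ t   [complement / identity]
= ¬r   [complement / identity]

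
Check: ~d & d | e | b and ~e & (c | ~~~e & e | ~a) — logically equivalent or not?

No

E1: ~d & d | e | b
    = e | b   (complement / identity)
E2: ~e & (c | ~~~e & e | ~a)
    = ~e & (c | ~e & e | ~a)   (double negation)
    = ~e & (c | ~a)   (complement / identity)
These differ: at a=0, b=1, c=1, d=0, e=1, E1 = 1 but E2 = 0.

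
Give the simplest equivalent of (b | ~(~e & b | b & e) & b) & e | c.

(b | ~(~e & b | b & e) & b) & e | c
= (b | ~b & b) & e | c   (distribution)
= b & e | c   (complement / identity)

b & e | c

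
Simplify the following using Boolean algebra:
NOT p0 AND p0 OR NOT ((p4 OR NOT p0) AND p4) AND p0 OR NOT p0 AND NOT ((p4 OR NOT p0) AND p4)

NOT p0 AND p0 OR NOT ((p4 OR NOT p0) AND p4) AND p0 OR NOT p0 AND NOT ((p4 OR NOT p0) AND p4)
= NOT ((p4 OR NOT p0) AND p4) AND p0 OR NOT p0 AND NOT ((p4 OR NOT p0) AND p4)   — complement / identity
= NOT ((p4 OR NOT p0) AND p4)   — distribution
= NOT p4   — absorption

NOT p4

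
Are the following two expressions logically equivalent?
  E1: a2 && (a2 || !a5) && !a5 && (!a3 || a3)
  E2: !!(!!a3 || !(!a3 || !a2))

No

E1: a2 && (a2 || !a5) && !a5 && (!a3 || a3)
    = a2 && !a5 && (!a3 || a3)
    = a2 && !a5
E2: !!(!!a3 || !(!a3 || !a2))
    = !(!a3 && (!a3 || !a2))
    = !!a3
    = a3
These differ: at a2=1, a3=1, a5=1, E1 = 0 but E2 = 1.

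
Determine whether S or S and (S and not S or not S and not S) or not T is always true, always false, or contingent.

S or S and (S and not S or not S and not S) or not T
= S or S and not S or not T   (distribution)
= S or not T   (complement / identity)
This depends on S, T, so it is not a constant.

contingent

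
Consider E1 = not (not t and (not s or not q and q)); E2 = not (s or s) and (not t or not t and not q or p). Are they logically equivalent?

E1: not (not t and (not s or not q and q))
    = not (not t and not s)   (complement / identity)
    = t or s   (De Morgan)
E2: not (s or s) and (not t or not t and not q or p)
    = not s and (not t or not t and not q or p)   (idempotence)
    = not s and (not t or p)   (absorption)
These differ: at p=0, q=0, s=1, t=1, E1 = 1 but E2 = 0.

No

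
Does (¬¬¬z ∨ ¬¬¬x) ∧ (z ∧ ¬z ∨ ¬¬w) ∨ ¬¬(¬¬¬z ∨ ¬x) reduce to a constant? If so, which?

(¬¬¬z ∨ ¬¬¬x) ∧ (z ∧ ¬z ∨ ¬¬w) ∨ ¬¬(¬¬¬z ∨ ¬x)
= (¬¬¬z ∨ ¬¬¬x) ∧ (z ∧ ¬z ∨ ¬¬w) ∨ ¬¬¬z ∨ ¬x   [double negation]
= (¬¬¬z ∨ ¬x) ∧ (z ∧ ¬z ∨ ¬¬w) ∨ ¬¬¬z ∨ ¬x   [double negation]
= (¬¬¬z ∨ ¬x) ∧ ¬¬w ∨ ¬¬¬z ∨ ¬x   [complement / identity]
= (¬¬¬z ∨ ¬x) ∧ w ∨ ¬¬¬z ∨ ¬x   [double negation]
= ¬¬¬z ∨ ¬x   [absorption]
= ¬z ∨ ¬x   [double negation]
This depends on x, z, so it is not a constant.

no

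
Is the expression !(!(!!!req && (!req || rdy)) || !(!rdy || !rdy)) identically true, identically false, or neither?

!(!(!!!req && (!req || rdy)) || !(!rdy || !rdy))
= !(!(!req && (!req || rdy)) || !(!rdy || !rdy))   (double negation)
= !req && (!req || rdy) && (!rdy || !rdy)   (De Morgan)
= !req && (!rdy || !rdy)   (absorption)
= !req && !rdy   (idempotence)
This depends on rdy, req, so it is not a constant.

neither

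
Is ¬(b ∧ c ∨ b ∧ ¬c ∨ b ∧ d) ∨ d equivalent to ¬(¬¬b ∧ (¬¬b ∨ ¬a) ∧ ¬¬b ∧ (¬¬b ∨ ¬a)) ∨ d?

Yes

E1: ¬(b ∧ c ∨ b ∧ ¬c ∨ b ∧ d) ∨ d
    = ¬(b ∨ b ∧ d) ∨ d   (distribution)
    = ¬b ∨ d   (absorption)
E2: ¬(¬¬b ∧ (¬¬b ∨ ¬a) ∧ ¬¬b ∧ (¬¬b ∨ ¬a)) ∨ d
    = ¬(¬¬b ∧ (¬¬b ∨ ¬a)) ∨ d   (idempotence)
    = ¬¬¬b ∨ d   (absorption)
    = ¬b ∨ d   (double negation)
Both reduce to ¬b ∨ d, so they are equivalent.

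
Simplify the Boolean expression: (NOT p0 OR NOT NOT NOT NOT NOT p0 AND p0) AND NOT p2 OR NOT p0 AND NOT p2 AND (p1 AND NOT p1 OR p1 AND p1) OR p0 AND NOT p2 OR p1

NOT p2 OR p1

(NOT p0 OR NOT NOT NOT NOT NOT p0 AND p0) AND NOT p2 OR NOT p0 AND NOT p2 AND (p1 AND NOT p1 OR p1 AND p1) OR p0 AND NOT p2 OR p1
= (NOT p0 OR NOT NOT NOT p0 AND p0) AND NOT p2 OR NOT p0 AND NOT p2 AND (p1 AND NOT p1 OR p1 AND p1) OR p0 AND NOT p2 OR p1   — double negation
= (NOT p0 OR NOT NOT NOT p0 AND p0) AND NOT p2 OR NOT p0 AND NOT p2 AND p1 OR p0 AND NOT p2 OR p1   — distribution
= (NOT p0 OR NOT p0 AND p0) AND NOT p2 OR NOT p0 AND NOT p2 AND p1 OR p0 AND NOT p2 OR p1   — double negation
= NOT p0 AND NOT p2 OR NOT p0 AND NOT p2 AND p1 OR p0 AND NOT p2 OR p1   — complement / identity
= NOT p0 AND NOT p2 OR p0 AND NOT p2 OR p1   — absorption
= NOT p2 OR p1   — distribution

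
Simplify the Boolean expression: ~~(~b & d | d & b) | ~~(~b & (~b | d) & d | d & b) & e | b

d | b

~~(~b & d | d & b) | ~~(~b & (~b | d) & d | d & b) & e | b
= ~~(~b & d | d & b) | ~~(~b & d | d & b) & e | b   (absorption)
= ~~(~b & d | d & b) | b   (absorption)
= ~~d | b   (distribution)
= d | b   (double negation)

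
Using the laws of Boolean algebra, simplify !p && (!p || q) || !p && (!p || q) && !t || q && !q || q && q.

!p && (!p || q) || !p && (!p || q) && !t || q && !q || q && q
= !p && (!p || q) || q && !q || q && q   [absorption]
= !p && (!p || q) || q   [distribution]
= !p || q   [absorption]

!p || q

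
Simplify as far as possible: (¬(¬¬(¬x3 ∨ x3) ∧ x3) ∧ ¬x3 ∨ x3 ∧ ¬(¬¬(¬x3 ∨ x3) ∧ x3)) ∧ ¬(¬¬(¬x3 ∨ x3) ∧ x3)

¬x3

(¬(¬¬(¬x3 ∨ x3) ∧ x3) ∧ ¬x3 ∨ x3 ∧ ¬(¬¬(¬x3 ∨ x3) ∧ x3)) ∧ ¬(¬¬(¬x3 ∨ x3) ∧ x3)
= ¬(¬¬(¬x3 ∨ x3) ∧ x3) ∧ ¬(¬¬(¬x3 ∨ x3) ∧ x3)   — distribution
= ¬(¬¬(¬x3 ∨ x3) ∧ x3)   — idempotence
= ¬((¬x3 ∨ x3) ∧ x3)   — double negation
= ¬x3   — complement / identity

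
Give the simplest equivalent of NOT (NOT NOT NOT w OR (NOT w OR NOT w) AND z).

w

NOT (NOT NOT NOT w OR (NOT w OR NOT w) AND z)
= NOT (NOT NOT NOT w OR NOT w AND z)   [idempotence]
= NOT (NOT w OR NOT w AND z)   [double negation]
= NOT NOT w   [absorption]
= w   [double negation]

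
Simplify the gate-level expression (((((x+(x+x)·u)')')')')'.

x'

(((((x+(x+x)·u)')')')')'
= (((x+(x+x)·u)')')'   (double negation)
= (((x+x·u)')')'   (idempotence)
= (x+x·u)'   (double negation)
= x'   (absorption)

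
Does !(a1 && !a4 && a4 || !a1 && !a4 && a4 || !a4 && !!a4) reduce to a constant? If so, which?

yes, True

!(a1 && !a4 && a4 || !a1 && !a4 && a4 || !a4 && !!a4)
= !(!a4 && a4 || !a4 && !!a4)
= !(!a4 && !!a4)
= a4 || !a4
= true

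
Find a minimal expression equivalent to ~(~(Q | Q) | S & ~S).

Q

~(~(Q | Q) | S & ~S)
= ~~(Q | Q)   — complement / identity
= ~~Q   — idempotence
= Q   — double negation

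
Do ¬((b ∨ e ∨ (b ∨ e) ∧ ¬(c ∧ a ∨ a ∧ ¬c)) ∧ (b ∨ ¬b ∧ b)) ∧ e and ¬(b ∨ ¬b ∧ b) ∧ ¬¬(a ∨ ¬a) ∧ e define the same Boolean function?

E1: ¬((b ∨ e ∨ (b ∨ e) ∧ ¬(c ∧ a ∨ a ∧ ¬c)) ∧ (b ∨ ¬b ∧ b)) ∧ e
    = ¬((b ∨ e ∨ (b ∨ e) ∧ ¬a) ∧ (b ∨ ¬b ∧ b)) ∧ e   (distribution)
    = ¬((b ∨ e) ∧ (b ∨ ¬b ∧ b)) ∧ e   (absorption)
    = ¬((b ∨ e) ∧ b) ∧ e   (complement / identity)
    = ¬b ∧ e   (absorption)
E2: ¬(b ∨ ¬b ∧ b) ∧ ¬¬(a ∨ ¬a) ∧ e
    = ¬b ∧ ¬¬(a ∨ ¬a) ∧ e   (complement / identity)
    = ¬b ∧ (a ∨ ¬a) ∧ e   (double negation)
    = ¬b ∧ e   (complement / identity)
Both reduce to ¬b ∧ e, so they are equivalent.

Yes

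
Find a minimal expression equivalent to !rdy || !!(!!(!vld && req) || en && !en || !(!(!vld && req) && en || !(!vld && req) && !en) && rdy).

!rdy || !!(!!(!vld && req) || en && !en || !(!(!vld && req) && en || !(!vld && req) && !en) && rdy)
= !rdy || !!(!!(!vld && req) || en && !en || !!(!vld && req) && rdy)   — distribution
= !rdy || !!(!vld && req) || en && !en || !!(!vld && req) && rdy   — double negation
= !rdy || !!(!vld && req) || !!(!vld && req) && rdy   — complement / identity
= !rdy || !!(!vld && req)   — absorption
= !rdy || !vld && req   — double negation

!rdy || !vld && req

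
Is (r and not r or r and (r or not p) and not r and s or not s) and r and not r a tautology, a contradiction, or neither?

(r and not r or r and (r or not p) and not r and s or not s) and r and not r
= (r and not r or r and not r and s or not s) and r and not r   [absorption]
= (r and not r or not s) and r and not r   [absorption]
= r and not r   [absorption]
= False   [complement]

contradiction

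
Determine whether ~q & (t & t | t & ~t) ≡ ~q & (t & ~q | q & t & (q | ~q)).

E1: ~q & (t & t | t & ~t)
    = ~q & t   — distribution
E2: ~q & (t & ~q | q & t & (q | ~q))
    = ~q & (t & ~q | q & t)   — complement / identity
    = ~q & t   — distribution
Both reduce to ~q & t, so they are equivalent.

Yes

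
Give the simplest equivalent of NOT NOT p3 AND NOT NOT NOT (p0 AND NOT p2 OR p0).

p3 AND NOT p0

NOT NOT p3 AND NOT NOT NOT (p0 AND NOT p2 OR p0)
= p3 AND NOT NOT NOT (p0 AND NOT p2 OR p0)   — double negation
= p3 AND NOT NOT NOT p0   — absorption
= p3 AND NOT p0   — double negation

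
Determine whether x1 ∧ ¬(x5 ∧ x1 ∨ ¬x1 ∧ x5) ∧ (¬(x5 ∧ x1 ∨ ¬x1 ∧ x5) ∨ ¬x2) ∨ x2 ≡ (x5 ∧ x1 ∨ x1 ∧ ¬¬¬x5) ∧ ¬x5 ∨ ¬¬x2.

E1: x1 ∧ ¬(x5 ∧ x1 ∨ ¬x1 ∧ x5) ∧ (¬(x5 ∧ x1 ∨ ¬x1 ∧ x5) ∨ ¬x2) ∨ x2
    = x1 ∧ ¬(x5 ∧ x1 ∨ ¬x1 ∧ x5) ∨ x2
    = x1 ∧ ¬x5 ∨ x2
E2: (x5 ∧ x1 ∨ x1 ∧ ¬¬¬x5) ∧ ¬x5 ∨ ¬¬x2
    = (x5 ∧ x1 ∨ x1 ∧ ¬¬¬x5) ∧ ¬x5 ∨ x2
    = (x5 ∧ x1 ∨ x1 ∧ ¬x5) ∧ ¬x5 ∨ x2
    = x1 ∧ ¬x5 ∨ x2
Both reduce to x1 ∧ ¬x5 ∨ x2, so they are equivalent.

Yes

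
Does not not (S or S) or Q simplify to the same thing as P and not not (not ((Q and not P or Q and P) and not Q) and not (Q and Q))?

No

E1: not not (S or S) or Q
    = not not S or Q   — idempotence
    = S or Q   — double negation
E2: P and not not (not ((Q and not P or Q and P) and not Q) and not (Q and Q))
    = P and not ((Q and not P or Q and P) and not Q or Q and Q)   — De Morgan
    = P and not (Q and not Q or Q and Q)   — distribution
    = P and not Q   — distribution
These differ: at P=0, Q=1, S=1, E1 = 1 but E2 = 0.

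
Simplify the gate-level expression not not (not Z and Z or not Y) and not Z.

not Y and not Z

not not (not Z and Z or not Y) and not Z
= not not not Y and not Z
= not Y and not Z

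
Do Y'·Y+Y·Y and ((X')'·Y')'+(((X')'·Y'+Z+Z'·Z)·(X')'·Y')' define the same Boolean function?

E1: Y'·Y+Y·Y
    = Y   [distribution]
E2: ((X')'·Y')'+(((X')'·Y'+Z+Z'·Z)·(X')'·Y')'
    = ((X')'·Y')'+(((X')'·Y'+Z)·(X')'·Y')'   [complement / identity]
    = ((X')'·Y')'+((X')'·Y')'   [absorption]
    = ((X')'·Y')'   [idempotence]
    = X'+Y   [De Morgan]
These differ: at X=0, Y=0, Z=1, E1 = 0 but E2 = 1.

No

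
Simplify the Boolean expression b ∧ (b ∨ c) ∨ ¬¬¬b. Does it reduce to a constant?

True

b ∧ (b ∨ c) ∨ ¬¬¬b
= b ∨ ¬¬¬b   — absorption
= b ∨ ¬b   — double negation
= True   — complement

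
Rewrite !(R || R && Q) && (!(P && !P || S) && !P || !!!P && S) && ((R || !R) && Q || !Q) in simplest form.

!(R || R && Q) && (!(P && !P || S) && !P || !!!P && S) && ((R || !R) && Q || !Q)
= !(R || R && Q) && (!S && !P || !!!P && S) && ((R || !R) && Q || !Q)
= !(R || R && Q) && (!S && !P || !P && S) && ((R || !R) && Q || !Q)
= !(R || R && Q) && (!S && !P || !P && S) && (Q || !Q)
= !(R || R && Q) && !P && (Q || !Q)
= !(R || R && Q) && !P
= !R && !P

!R && !P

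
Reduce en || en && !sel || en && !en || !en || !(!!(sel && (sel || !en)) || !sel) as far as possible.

true

en || en && !sel || en && !en || !en || !(!!(sel && (sel || !en)) || !sel)
= en || en && !sel || !en || !(!!(sel && (sel || !en)) || !sel)
= en || !en || !(!!(sel && (sel || !en)) || !sel)
= en || !en || !(!!sel || !sel)
= en || !en || !sel && sel
= en || !en
= true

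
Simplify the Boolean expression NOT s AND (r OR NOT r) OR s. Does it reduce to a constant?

NOT s AND (r OR NOT r) OR s
= NOT s OR s   [complement / identity]
= TRUE   [complement]

TRUE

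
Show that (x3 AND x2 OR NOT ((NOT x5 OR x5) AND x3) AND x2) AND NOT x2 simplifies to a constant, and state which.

FALSE

(x3 AND x2 OR NOT ((NOT x5 OR x5) AND x3) AND x2) AND NOT x2
= (x3 AND x2 OR NOT x3 AND x2) AND NOT x2   — complement / identity
= x2 AND NOT x2   — distribution
= FALSE   — complement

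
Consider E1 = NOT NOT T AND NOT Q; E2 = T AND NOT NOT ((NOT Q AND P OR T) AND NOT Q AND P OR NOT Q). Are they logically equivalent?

E1: NOT NOT T AND NOT Q
    = T AND NOT Q   — double negation
E2: T AND NOT NOT ((NOT Q AND P OR T) AND NOT Q AND P OR NOT Q)
    = T AND NOT NOT (NOT Q AND P OR NOT Q)   — absorption
    = T AND NOT NOT NOT Q   — absorption
    = T AND NOT Q   — double negation
Both reduce to T AND NOT Q, so they are equivalent.

Yes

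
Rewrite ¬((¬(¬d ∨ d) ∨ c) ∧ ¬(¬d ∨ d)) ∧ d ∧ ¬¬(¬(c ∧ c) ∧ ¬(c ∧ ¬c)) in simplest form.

¬((¬(¬d ∨ d) ∨ c) ∧ ¬(¬d ∨ d)) ∧ d ∧ ¬¬(¬(c ∧ c) ∧ ¬(c ∧ ¬c))
= ¬¬(¬d ∨ d) ∧ d ∧ ¬¬(¬(c ∧ c) ∧ ¬(c ∧ ¬c))
= (¬d ∨ d) ∧ d ∧ ¬¬(¬(c ∧ c) ∧ ¬(c ∧ ¬c))
= (¬d ∨ d) ∧ d ∧ ¬(c ∧ c ∨ c ∧ ¬c)
= d ∧ ¬(c ∧ c ∨ c ∧ ¬c)
= d ∧ ¬c

d ∧ ¬c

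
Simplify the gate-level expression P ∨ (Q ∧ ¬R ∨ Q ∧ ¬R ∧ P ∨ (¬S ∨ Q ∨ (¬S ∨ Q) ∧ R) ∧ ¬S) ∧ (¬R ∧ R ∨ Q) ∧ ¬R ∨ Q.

P ∨ (Q ∧ ¬R ∨ Q ∧ ¬R ∧ P ∨ (¬S ∨ Q ∨ (¬S ∨ Q) ∧ R) ∧ ¬S) ∧ (¬R ∧ R ∨ Q) ∧ ¬R ∨ Q
= P ∨ (Q ∧ ¬R ∨ Q ∧ ¬R ∧ P ∨ (¬S ∨ Q ∨ (¬S ∨ Q) ∧ R) ∧ ¬S) ∧ Q ∧ ¬R ∨ Q   (complement / identity)
= P ∨ (Q ∧ ¬R ∨ Q ∧ ¬R ∧ P ∨ (¬S ∨ Q) ∧ ¬S) ∧ Q ∧ ¬R ∨ Q   (absorption)
= P ∨ (Q ∧ ¬R ∨ Q ∧ ¬R ∧ P ∨ ¬S) ∧ Q ∧ ¬R ∨ Q   (absorption)
= P ∨ (Q ∧ ¬R ∨ ¬S) ∧ Q ∧ ¬R ∨ Q   (absorption)
= P ∨ Q ∧ ¬R ∨ Q   (absorption)
= P ∨ Q   (absorption)

P ∨ Q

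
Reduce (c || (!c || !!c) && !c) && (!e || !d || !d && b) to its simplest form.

(c || (!c || !!c) && !c) && (!e || !d || !d && b)
= (c || (!c || !!c) && !c) && (!e || !d)   (absorption)
= (c || (!c || c) && !c) && (!e || !d)   (double negation)
= (c || !c) && (!e || !d)   (complement / identity)
= !e || !d   (complement / identity)

!e || !d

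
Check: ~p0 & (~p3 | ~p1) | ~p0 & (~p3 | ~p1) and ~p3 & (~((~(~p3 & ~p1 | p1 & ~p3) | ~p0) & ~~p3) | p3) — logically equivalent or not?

No

E1: ~p0 & (~p3 | ~p1) | ~p0 & (~p3 | ~p1)
    = ~p0 & (~p3 | ~p1)   (idempotence)
E2: ~p3 & (~((~(~p3 & ~p1 | p1 & ~p3) | ~p0) & ~~p3) | p3)
    = ~p3 & (~((~~p3 | ~p0) & ~~p3) | p3)   (distribution)
    = ~p3 & (~~~p3 | p3)   (absorption)
    = ~p3 & (~p3 | p3)   (double negation)
    = ~p3   (complement / identity)
These differ: at p0=0, p1=0, p3=1, E1 = 1 but E2 = 0.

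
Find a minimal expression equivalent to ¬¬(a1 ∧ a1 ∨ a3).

a1 ∨ a3

¬¬(a1 ∧ a1 ∨ a3)
= ¬¬(a1 ∨ a3)   (idempotence)
= a1 ∨ a3   (double negation)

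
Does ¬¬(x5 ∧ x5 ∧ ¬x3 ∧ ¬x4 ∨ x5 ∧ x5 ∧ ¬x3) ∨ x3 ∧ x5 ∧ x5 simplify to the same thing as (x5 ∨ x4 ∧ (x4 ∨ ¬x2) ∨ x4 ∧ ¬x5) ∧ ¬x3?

No

E1: ¬¬(x5 ∧ x5 ∧ ¬x3 ∧ ¬x4 ∨ x5 ∧ x5 ∧ ¬x3) ∨ x3 ∧ x5 ∧ x5
    = x5 ∧ x5 ∧ ¬x3 ∧ ¬x4 ∨ x5 ∧ x5 ∧ ¬x3 ∨ x3 ∧ x5 ∧ x5   — double negation
    = x5 ∧ x5 ∧ ¬x3 ∨ x3 ∧ x5 ∧ x5   — absorption
    = x5 ∧ x5   — distribution
    = x5   — idempotence
E2: (x5 ∨ x4 ∧ (x4 ∨ ¬x2) ∨ x4 ∧ ¬x5) ∧ ¬x3
    = (x5 ∨ x4 ∨ x4 ∧ ¬x5) ∧ ¬x3   — absorption
    = (x5 ∨ x4) ∧ ¬x3   — absorption
These differ: at x2=0, x3=1, x4=1, x5=1, E1 = 1 but E2 = 0.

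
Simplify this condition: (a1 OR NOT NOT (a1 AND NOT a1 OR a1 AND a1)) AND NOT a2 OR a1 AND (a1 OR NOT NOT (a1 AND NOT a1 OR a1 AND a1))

a1

(a1 OR NOT NOT (a1 AND NOT a1 OR a1 AND a1)) AND NOT a2 OR a1 AND (a1 OR NOT NOT (a1 AND NOT a1 OR a1 AND a1))
= (a1 OR NOT NOT (a1 AND NOT a1 OR a1 AND a1)) AND (NOT a2 OR a1)   (distribution)
= (a1 OR NOT NOT a1) AND (NOT a2 OR a1)   (distribution)
= (a1 OR a1) AND (NOT a2 OR a1)   (double negation)
= a1 AND NOT a2 OR a1   (distribution)
= a1   (absorption)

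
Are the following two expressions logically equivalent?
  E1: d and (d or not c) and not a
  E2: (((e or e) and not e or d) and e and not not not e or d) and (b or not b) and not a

E1: d and (d or not c) and not a
    = d and not a
E2: (((e or e) and not e or d) and e and not not not e or d) and (b or not b) and not a
    = (((e or e) and not e or d) and e and not e or d) and (b or not b) and not a
    = ((e and not e or d) and e and not e or d) and (b or not b) and not a
    = (e and not e or d) and (b or not b) and not a
    = (e and not e or d) and not a
    = d and not a
Both reduce to d and not a, so they are equivalent.

Yes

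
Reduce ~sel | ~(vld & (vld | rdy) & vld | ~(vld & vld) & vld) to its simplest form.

~sel | ~(vld & (vld | rdy) & vld | ~(vld & vld) & vld)
= ~sel | ~(vld & vld | ~(vld & vld) & vld)
= ~sel | ~(vld & vld | ~vld & vld)
= ~sel | ~vld

~sel | ~vld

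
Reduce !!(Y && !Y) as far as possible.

!!(Y && !Y)
= Y && !Y   (double negation)
= false   (complement)

false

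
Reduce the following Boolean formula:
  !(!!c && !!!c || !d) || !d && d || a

!(!!c && !!!c || !d) || !d && d || a
= !(c && !!!c || !d) || !d && d || a   (double negation)
= !(c && !!!c || !d) || a   (complement / identity)
= !(c && !c || !d) || a   (double negation)
= !!d || a   (complement / identity)
= d || a   (double negation)

d || a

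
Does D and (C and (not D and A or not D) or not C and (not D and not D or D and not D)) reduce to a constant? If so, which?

D and (C and (not D and A or not D) or not C and (not D and not D or D and not D))
= D and (C and (not D and A or not D) or not C and not D)
= D and (C and not D or not C and not D)
= D and not D
= False

yes, False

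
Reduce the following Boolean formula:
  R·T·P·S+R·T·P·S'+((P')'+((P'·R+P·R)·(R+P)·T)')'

R·T·P·S+R·T·P·S'+((P')'+((P'·R+P·R)·(R+P)·T)')'
= R·T·P+((P')'+((P'·R+P·R)·(R+P)·T)')'
= R·T·P+((P')'+(R·(R+P)·T)')'
= R·T·P+((P')'+(R·T)')'
= R·T·P+P'·R·T
= R·T

R·T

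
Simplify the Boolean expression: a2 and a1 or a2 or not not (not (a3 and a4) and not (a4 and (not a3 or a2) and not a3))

a2 and a1 or a2 or not not (not (a3 and a4) and not (a4 and (not a3 or a2) and not a3))
= a2 and a1 or a2 or not (a3 and a4 or a4 and (not a3 or a2) and not a3)   — De Morgan
= a2 and a1 or a2 or not (a3 and a4 or a4 and not a3)   — absorption
= a2 or not (a3 and a4 or a4 and not a3)   — absorption
= a2 or not a4   — distribution

a2 or not a4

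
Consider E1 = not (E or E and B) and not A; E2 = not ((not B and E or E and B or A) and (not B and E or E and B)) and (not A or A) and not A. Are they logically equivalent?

E1: not (E or E and B) and not A
    = not E and not A
E2: not ((not B and E or E and B or A) and (not B and E or E and B)) and (not A or A) and not A
    = not (not B and E or E and B) and (not A or A) and not A
    = not E and (not A or A) and not A
    = not E and not A
Both reduce to not E and not A, so they are equivalent.

Yes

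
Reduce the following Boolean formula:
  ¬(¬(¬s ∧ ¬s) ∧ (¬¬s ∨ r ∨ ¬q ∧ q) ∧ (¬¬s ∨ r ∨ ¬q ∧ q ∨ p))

¬s

¬(¬(¬s ∧ ¬s) ∧ (¬¬s ∨ r ∨ ¬q ∧ q) ∧ (¬¬s ∨ r ∨ ¬q ∧ q ∨ p))
= ¬(¬(¬s ∧ ¬s) ∧ (¬¬s ∨ r ∨ ¬q ∧ q))   (absorption)
= ¬(¬(¬s ∧ ¬s) ∧ (¬¬s ∨ r))   (complement / identity)
= ¬(¬¬s ∧ (¬¬s ∨ r))   (idempotence)
= ¬¬¬s   (absorption)
= ¬s   (double negation)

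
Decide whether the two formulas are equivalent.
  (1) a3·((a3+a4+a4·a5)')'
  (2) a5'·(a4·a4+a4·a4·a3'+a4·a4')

E1: a3·((a3+a4+a4·a5)')'
    = a3·((a3+a4)')'   — absorption
    = a3·(a3+a4)   — double negation
    = a3   — absorption
E2: a5'·(a4·a4+a4·a4·a3'+a4·a4')
    = a5'·(a4·a4+a4·a4')   — absorption
    = a5'·a4   — distribution
These differ: at a3=1, a4=1, a5=1, E1 = 1 but E2 = 0.

No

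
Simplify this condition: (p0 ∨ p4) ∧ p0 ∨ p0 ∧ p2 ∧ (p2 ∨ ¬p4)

(p0 ∨ p4) ∧ p0 ∨ p0 ∧ p2 ∧ (p2 ∨ ¬p4)
= p0 ∨ p0 ∧ p2 ∧ (p2 ∨ ¬p4)
= p0 ∨ p0 ∧ p2
= p0

p0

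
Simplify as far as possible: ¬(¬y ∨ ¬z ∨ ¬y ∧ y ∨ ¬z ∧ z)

¬(¬y ∨ ¬z ∨ ¬y ∧ y ∨ ¬z ∧ z)
= ¬(¬y ∨ ¬z ∨ ¬y ∧ y)   — complement / identity
= ¬(¬y ∨ ¬z)   — complement / identity
= y ∧ z   — De Morgan

y ∧ z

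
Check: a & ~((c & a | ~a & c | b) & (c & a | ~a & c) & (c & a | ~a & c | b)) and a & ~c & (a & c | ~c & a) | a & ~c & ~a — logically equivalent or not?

E1: a & ~((c & a | ~a & c | b) & (c & a | ~a & c) & (c & a | ~a & c | b))
    = a & ~((c & a | ~a & c | b) & (c & a | ~a & c))   — absorption
    = a & ~(c & a | ~a & c)   — absorption
    = a & ~c   — distribution
E2: a & ~c & (a & c | ~c & a) | a & ~c & ~a
    = a & ~c & a | a & ~c & ~a   — distribution
    = a & ~c   — distribution
Both reduce to a & ~c, so they are equivalent.

Yes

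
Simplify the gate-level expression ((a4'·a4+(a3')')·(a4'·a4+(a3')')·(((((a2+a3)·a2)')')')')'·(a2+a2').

((a4'·a4+(a3')')·(a4'·a4+(a3')')·(((((a2+a3)·a2)')')')')'·(a2+a2')
= ((a4'·a4+(a3')')·(a4'·a4+(a3')')·(((((a2+a3)·a2)')')')')'   — complement / identity
= ((a4'·a4+(a3')')·(((((a2+a3)·a2)')')')')'   — idempotence
= ((a4'·a4+(a3')')·(((a2+a3)·a2)')')'   — double negation
= ((a3')'·(((a2+a3)·a2)')')'   — complement / identity
= ((a3')'·(a2')')'   — absorption
= a3'+a2'   — De Morgan

a3'+a2'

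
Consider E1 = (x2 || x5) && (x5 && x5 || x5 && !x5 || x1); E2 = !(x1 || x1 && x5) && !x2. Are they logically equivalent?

E1: (x2 || x5) && (x5 && x5 || x5 && !x5 || x1)
    = (x2 || x5) && (x5 || x1)   (distribution)
    = x2 && x1 || x5   (distribution)
E2: !(x1 || x1 && x5) && !x2
    = !x1 && !x2   (absorption)
These differ: at x1=1, x2=1, x5=1, E1 = 1 but E2 = 0.

No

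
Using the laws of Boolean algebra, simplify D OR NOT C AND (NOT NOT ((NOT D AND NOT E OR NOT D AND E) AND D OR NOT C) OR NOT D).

D OR NOT C

D OR NOT C AND (NOT NOT ((NOT D AND NOT E OR NOT D AND E) AND D OR NOT C) OR NOT D)
= D OR NOT C AND ((NOT D AND NOT E OR NOT D AND E) AND D OR NOT C OR NOT D)
= D OR NOT C AND (NOT D AND D OR NOT C OR NOT D)
= D OR NOT C AND (NOT C OR NOT D)
= D OR NOT C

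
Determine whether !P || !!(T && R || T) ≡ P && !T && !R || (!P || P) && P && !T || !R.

No

E1: !P || !!(T && R || T)
    = !P || !!T   (absorption)
    = !P || T   (double negation)
E2: P && !T && !R || (!P || P) && P && !T || !R
    = P && !T && !R || P && !T || !R   (complement / identity)
    = P && !T || !R   (absorption)
These differ: at P=0, R=1, T=1, E1 = 1 but E2 = 0.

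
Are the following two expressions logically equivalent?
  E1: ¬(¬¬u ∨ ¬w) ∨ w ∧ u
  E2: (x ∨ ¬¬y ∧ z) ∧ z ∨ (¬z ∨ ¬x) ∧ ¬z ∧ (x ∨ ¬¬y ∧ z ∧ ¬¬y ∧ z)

E1: ¬(¬¬u ∨ ¬w) ∨ w ∧ u
    = ¬u ∧ w ∨ w ∧ u   — De Morgan
    = w   — distribution
E2: (x ∨ ¬¬y ∧ z) ∧ z ∨ (¬z ∨ ¬x) ∧ ¬z ∧ (x ∨ ¬¬y ∧ z ∧ ¬¬y ∧ z)
    = (x ∨ ¬¬y ∧ z) ∧ z ∨ ¬z ∧ (x ∨ ¬¬y ∧ z ∧ ¬¬y ∧ z)   — absorption
    = (x ∨ ¬¬y ∧ z) ∧ z ∨ ¬z ∧ (x ∨ ¬¬y ∧ z)   — idempotence
    = x ∨ ¬¬y ∧ z   — distribution
    = x ∨ y ∧ z   — double negation
These differ: at u=0, w=0, x=1, y=1, z=0, E1 = 0 but E2 = 1.

No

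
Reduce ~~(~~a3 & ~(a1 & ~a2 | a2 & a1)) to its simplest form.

~~(~~a3 & ~(a1 & ~a2 | a2 & a1))
= ~~(~~a3 & ~a1)
= ~~a3 & ~a1
= a3 & ~a1

a3 & ~a1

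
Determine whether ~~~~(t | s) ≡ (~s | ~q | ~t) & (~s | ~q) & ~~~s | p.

E1: ~~~~(t | s)
    = ~~(t | s)   — double negation
    = t | s   — double negation
E2: (~s | ~q | ~t) & (~s | ~q) & ~~~s | p
    = (~s | ~q) & ~~~s | p   — absorption
    = (~s | ~q) & ~s | p   — double negation
    = ~s | p   — absorption
These differ: at p=0, q=1, s=1, t=1, E1 = 1 but E2 = 0.

No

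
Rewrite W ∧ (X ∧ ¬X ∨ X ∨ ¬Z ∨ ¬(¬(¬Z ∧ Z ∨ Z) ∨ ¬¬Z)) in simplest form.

W ∧ (X ∧ ¬X ∨ X ∨ ¬Z ∨ ¬(¬(¬Z ∧ Z ∨ Z) ∨ ¬¬Z))
= W ∧ (X ∧ ¬X ∨ X ∨ ¬Z ∨ (¬Z ∧ Z ∨ Z) ∧ ¬Z)
= W ∧ (X ∧ ¬X ∨ X ∨ ¬Z ∨ Z ∧ ¬Z)
= W ∧ (X ∧ ¬X ∨ X ∨ ¬Z)
= W ∧ (X ∨ ¬Z)

W ∧ (X ∨ ¬Z)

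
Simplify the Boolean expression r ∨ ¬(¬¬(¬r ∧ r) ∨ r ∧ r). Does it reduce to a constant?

r ∨ ¬(¬¬(¬r ∧ r) ∨ r ∧ r)
= r ∨ ¬(¬r ∧ r ∨ r ∧ r)   [double negation]
= r ∨ ¬r   [distribution]
= True   [complement]

True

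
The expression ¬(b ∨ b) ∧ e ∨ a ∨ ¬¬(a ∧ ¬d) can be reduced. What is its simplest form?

¬b ∧ e ∨ a

¬(b ∨ b) ∧ e ∨ a ∨ ¬¬(a ∧ ¬d)
= ¬(b ∨ b) ∧ e ∨ a ∨ a ∧ ¬d   (double negation)
= ¬b ∧ e ∨ a ∨ a ∧ ¬d   (idempotence)
= ¬b ∧ e ∨ a   (absorption)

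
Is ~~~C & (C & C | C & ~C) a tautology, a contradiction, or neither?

contradiction

~~~C & (C & C | C & ~C)
= ~C & (C & C | C & ~C)   — double negation
= ~C & C   — distribution
= 0   — complement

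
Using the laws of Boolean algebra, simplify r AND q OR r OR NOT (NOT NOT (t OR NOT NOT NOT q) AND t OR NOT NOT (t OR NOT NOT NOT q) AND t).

r AND q OR r OR NOT (NOT NOT (t OR NOT NOT NOT q) AND t OR NOT NOT (t OR NOT NOT NOT q) AND t)
= r AND q OR r OR NOT (NOT NOT (t OR NOT NOT NOT q) AND t)   (idempotence)
= r AND q OR r OR NOT (NOT NOT (t OR NOT q) AND t)   (double negation)
= r OR NOT (NOT NOT (t OR NOT q) AND t)   (absorption)
= r OR NOT ((t OR NOT q) AND t)   (double negation)
= r OR NOT t   (absorption)

r OR NOT t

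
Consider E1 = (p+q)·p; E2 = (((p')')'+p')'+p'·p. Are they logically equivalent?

Yes

E1: (p+q)·p
    = p   (absorption)
E2: (((p')')'+p')'+p'·p
    = (p'+p')'+p'·p   (double negation)
    = p·p+p'·p   (De Morgan)
    = p   (distribution)
Both reduce to p, so they are equivalent.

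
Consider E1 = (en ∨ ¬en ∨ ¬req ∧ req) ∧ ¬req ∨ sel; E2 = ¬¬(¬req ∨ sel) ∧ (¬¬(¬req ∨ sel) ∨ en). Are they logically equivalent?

Yes

E1: (en ∨ ¬en ∨ ¬req ∧ req) ∧ ¬req ∨ sel
    = (en ∨ ¬en) ∧ ¬req ∨ sel   (complement / identity)
    = ¬req ∨ sel   (complement / identity)
E2: ¬¬(¬req ∨ sel) ∧ (¬¬(¬req ∨ sel) ∨ en)
    = ¬¬(¬req ∨ sel)   (absorption)
    = ¬req ∨ sel   (double negation)
Both reduce to ¬req ∨ sel, so they are equivalent.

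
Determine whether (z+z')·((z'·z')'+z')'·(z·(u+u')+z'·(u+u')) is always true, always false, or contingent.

always false

(z+z')·((z'·z')'+z')'·(z·(u+u')+z'·(u+u'))
= ((z'·z')'+z')'·(z·(u+u')+z'·(u+u'))   — complement / identity
= z'·z'·z·(z·(u+u')+z'·(u+u'))   — De Morgan
= z'·z'·z·(u+u')   — distribution
= z'·z'·z   — complement / identity
= z'·z   — idempotence
= 0   — complement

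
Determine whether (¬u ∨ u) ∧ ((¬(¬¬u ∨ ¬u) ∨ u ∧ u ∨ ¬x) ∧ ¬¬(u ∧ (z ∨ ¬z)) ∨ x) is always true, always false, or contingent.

(¬u ∨ u) ∧ ((¬(¬¬u ∨ ¬u) ∨ u ∧ u ∨ ¬x) ∧ ¬¬(u ∧ (z ∨ ¬z)) ∨ x)
= (¬u ∨ u) ∧ ((¬(¬¬u ∨ ¬u) ∨ u ∧ u ∨ ¬x) ∧ ¬¬u ∨ x)   [complement / identity]
= (¬u ∨ u) ∧ ((¬(¬¬u ∨ ¬u) ∨ u ∧ u ∨ ¬x) ∧ u ∨ x)   [double negation]
= (¬(¬¬u ∨ ¬u) ∨ u ∧ u ∨ ¬x) ∧ u ∨ x   [complement / identity]
= (¬u ∧ u ∨ u ∧ u ∨ ¬x) ∧ u ∨ x   [De Morgan]
= (u ∨ ¬x) ∧ u ∨ x   [distribution]
= u ∨ x   [absorption]
This depends on u, x, so it is not a constant.

contingent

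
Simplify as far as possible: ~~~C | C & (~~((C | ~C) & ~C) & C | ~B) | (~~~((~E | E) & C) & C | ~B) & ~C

~~~C | C & (~~((C | ~C) & ~C) & C | ~B) | (~~~((~E | E) & C) & C | ~B) & ~C
= ~~~C | C & (~~~C & C | ~B) | (~~~((~E | E) & C) & C | ~B) & ~C
= ~~~C | C & (~~~C & C | ~B) | (~~~C & C | ~B) & ~C
= ~~~C | ~~~C & C | ~B
= ~C | ~~~C & C | ~B
= ~C | ~C & C | ~B
= ~C | ~B

~C | ~B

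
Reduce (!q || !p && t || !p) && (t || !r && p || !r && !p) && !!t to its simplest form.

(!q || !p && t || !p) && (t || !r && p || !r && !p) && !!t
= (!q || !p && t || !p) && (t || !r) && !!t
= (!q || !p && t || !p) && (t || !r) && t
= (!q || !p) && (t || !r) && t
= (!q || !p) && t

(!q || !p) && t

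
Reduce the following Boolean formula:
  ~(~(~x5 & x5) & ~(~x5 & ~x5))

~(~(~x5 & x5) & ~(~x5 & ~x5))
= ~x5 & x5 | ~x5 & ~x5   [De Morgan]
= ~x5 & x5 | ~x5   [idempotence]
= ~x5   [complement / identity]

~x5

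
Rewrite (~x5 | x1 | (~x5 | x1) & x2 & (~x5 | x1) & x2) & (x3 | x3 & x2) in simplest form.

(~x5 | x1 | (~x5 | x1) & x2 & (~x5 | x1) & x2) & (x3 | x3 & x2)
= (~x5 | x1 | (~x5 | x1) & x2 & (~x5 | x1) & x2) & x3
= (~x5 | x1 | (~x5 | x1) & x2) & x3
= (~x5 | x1) & x3

(~x5 | x1) & x3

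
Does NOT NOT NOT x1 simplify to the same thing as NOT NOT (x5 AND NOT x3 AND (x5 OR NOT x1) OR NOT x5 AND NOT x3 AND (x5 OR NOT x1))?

E1: NOT NOT NOT x1
    = NOT x1
E2: NOT NOT (x5 AND NOT x3 AND (x5 OR NOT x1) OR NOT x5 AND NOT x3 AND (x5 OR NOT x1))
    = x5 AND NOT x3 AND (x5 OR NOT x1) OR NOT x5 AND NOT x3 AND (x5 OR NOT x1)
    = NOT x3 AND (x5 OR NOT x1)
These differ: at x1=0, x3=1, x5=1, E1 = 1 but E2 = 0.

No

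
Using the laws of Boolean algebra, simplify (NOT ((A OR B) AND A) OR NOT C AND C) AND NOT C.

NOT A AND NOT C

(NOT ((A OR B) AND A) OR NOT C AND C) AND NOT C
= NOT ((A OR B) AND A) AND NOT C   [complement / identity]
= NOT A AND NOT C   [absorption]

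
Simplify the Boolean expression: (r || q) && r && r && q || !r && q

q

(r || q) && r && r && q || !r && q
= (r || q) && r && q || !r && q   [idempotence]
= r && q || !r && q   [absorption]
= q   [distribution]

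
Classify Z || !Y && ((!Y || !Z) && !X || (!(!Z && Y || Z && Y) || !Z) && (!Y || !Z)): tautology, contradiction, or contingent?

contingent

Z || !Y && ((!Y || !Z) && !X || (!(!Z && Y || Z && Y) || !Z) && (!Y || !Z))
= Z || !Y && ((!Y || !Z) && !X || (!Y || !Z) && (!Y || !Z))   (distribution)
= Z || !Y && ((!Y || !Z) && !X || !Y || !Z)   (idempotence)
= Z || !Y && (!Y || !Z)   (absorption)
= Z || !Y   (absorption)
This depends on Y, Z, so it is not a constant.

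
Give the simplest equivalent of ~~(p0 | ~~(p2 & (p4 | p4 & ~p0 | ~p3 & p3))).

~~(p0 | ~~(p2 & (p4 | p4 & ~p0 | ~p3 & p3)))
= p0 | ~~(p2 & (p4 | p4 & ~p0 | ~p3 & p3))   [double negation]
= p0 | ~~(p2 & (p4 | p4 & ~p0))   [complement / identity]
= p0 | ~~(p2 & p4)   [absorption]
= p0 | p2 & p4   [double negation]

p0 | p2 & p4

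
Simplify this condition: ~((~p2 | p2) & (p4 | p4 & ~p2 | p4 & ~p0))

~p4

~((~p2 | p2) & (p4 | p4 & ~p2 | p4 & ~p0))
= ~(p4 | p4 & ~p2 | p4 & ~p0)
= ~(p4 | p4 & ~p0)
= ~p4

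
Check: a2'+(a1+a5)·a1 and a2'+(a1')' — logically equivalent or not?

E1: a2'+(a1+a5)·a1
    = a2'+a1   — absorption
E2: a2'+(a1')'
    = a2'+a1   — double negation
Both reduce to a2'+a1, so they are equivalent.

Yes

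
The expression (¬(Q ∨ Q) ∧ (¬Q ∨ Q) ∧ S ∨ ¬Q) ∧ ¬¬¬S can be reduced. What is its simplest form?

(¬(Q ∨ Q) ∧ (¬Q ∨ Q) ∧ S ∨ ¬Q) ∧ ¬¬¬S
= (¬(Q ∨ Q) ∧ (¬Q ∨ Q) ∧ S ∨ ¬Q) ∧ ¬S   [double negation]
= (¬(Q ∨ Q) ∧ S ∨ ¬Q) ∧ ¬S   [complement / identity]
= (¬Q ∧ S ∨ ¬Q) ∧ ¬S   [idempotence]
= ¬Q ∧ ¬S   [absorption]

¬Q ∧ ¬S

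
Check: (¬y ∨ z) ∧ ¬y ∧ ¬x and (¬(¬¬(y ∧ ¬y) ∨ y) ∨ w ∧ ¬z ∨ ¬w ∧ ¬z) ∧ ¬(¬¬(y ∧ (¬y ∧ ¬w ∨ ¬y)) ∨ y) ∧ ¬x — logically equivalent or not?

Yes

E1: (¬y ∨ z) ∧ ¬y ∧ ¬x
    = ¬y ∧ ¬x   — absorption
E2: (¬(¬¬(y ∧ ¬y) ∨ y) ∨ w ∧ ¬z ∨ ¬w ∧ ¬z) ∧ ¬(¬¬(y ∧ (¬y ∧ ¬w ∨ ¬y)) ∨ y) ∧ ¬x
    = (¬(¬¬(y ∧ ¬y) ∨ y) ∨ ¬z) ∧ ¬(¬¬(y ∧ (¬y ∧ ¬w ∨ ¬y)) ∨ y) ∧ ¬x   — distribution
    = (¬(¬¬(y ∧ ¬y) ∨ y) ∨ ¬z) ∧ ¬(¬¬(y ∧ ¬y) ∨ y) ∧ ¬x   — absorption
    = ¬(¬¬(y ∧ ¬y) ∨ y) ∧ ¬x   — absorption
    = ¬(y ∧ ¬y ∨ y) ∧ ¬x   — double negation
    = ¬y ∧ ¬x   — complement / identity
Both reduce to ¬y ∧ ¬x, so they are equivalent.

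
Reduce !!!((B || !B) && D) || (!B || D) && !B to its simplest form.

!!!((B || !B) && D) || (!B || D) && !B
= !!!D || (!B || D) && !B   — complement / identity
= !!!D || !B   — absorption
= !D || !B   — double negation

!D || !B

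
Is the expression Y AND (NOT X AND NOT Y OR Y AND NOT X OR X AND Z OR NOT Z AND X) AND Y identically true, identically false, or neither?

neither

Y AND (NOT X AND NOT Y OR Y AND NOT X OR X AND Z OR NOT Z AND X) AND Y
= Y AND (NOT X OR X AND Z OR NOT Z AND X) AND Y   — distribution
= Y AND (NOT X OR X) AND Y   — distribution
= Y AND Y   — complement / identity
= Y   — idempotence
This depends on Y, so it is not a constant.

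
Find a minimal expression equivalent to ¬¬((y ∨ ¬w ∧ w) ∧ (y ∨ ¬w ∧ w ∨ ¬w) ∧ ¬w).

¬¬((y ∨ ¬w ∧ w) ∧ (y ∨ ¬w ∧ w ∨ ¬w) ∧ ¬w)
= ¬¬((y ∨ ¬w ∧ w) ∧ ¬w)   — absorption
= (y ∨ ¬w ∧ w) ∧ ¬w   — double negation
= y ∧ ¬w   — complement / identity

y ∧ ¬w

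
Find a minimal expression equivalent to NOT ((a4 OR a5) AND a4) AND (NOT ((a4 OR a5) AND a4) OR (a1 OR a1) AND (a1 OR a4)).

NOT ((a4 OR a5) AND a4) AND (NOT ((a4 OR a5) AND a4) OR (a1 OR a1) AND (a1 OR a4))
= NOT ((a4 OR a5) AND a4) AND (NOT ((a4 OR a5) AND a4) OR a1 AND (a1 OR a4))
= NOT ((a4 OR a5) AND a4) AND (NOT ((a4 OR a5) AND a4) OR a1)
= NOT ((a4 OR a5) AND a4)
= NOT a4

NOT a4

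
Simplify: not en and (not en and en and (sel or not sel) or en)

not en and (not en and en and (sel or not sel) or en)
= not en and (not en and en or en)
= not en and en
= False

False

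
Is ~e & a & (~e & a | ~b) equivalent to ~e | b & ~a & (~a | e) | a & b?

E1: ~e & a & (~e & a | ~b)
    = ~e & a   — absorption
E2: ~e | b & ~a & (~a | e) | a & b
    = ~e | b & ~a | a & b   — absorption
    = ~e | b   — distribution
These differ: at a=0, b=1, e=0, E1 = 0 but E2 = 1.

No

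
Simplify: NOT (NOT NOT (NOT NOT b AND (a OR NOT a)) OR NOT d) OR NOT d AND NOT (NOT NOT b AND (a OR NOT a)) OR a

NOT b OR a

NOT (NOT NOT (NOT NOT b AND (a OR NOT a)) OR NOT d) OR NOT d AND NOT (NOT NOT b AND (a OR NOT a)) OR a
= NOT (NOT NOT b AND (a OR NOT a)) AND d OR NOT d AND NOT (NOT NOT b AND (a OR NOT a)) OR a   — De Morgan
= NOT (NOT NOT b AND (a OR NOT a)) OR a   — distribution
= NOT NOT NOT b OR a   — complement / identity
= NOT b OR a   — double negation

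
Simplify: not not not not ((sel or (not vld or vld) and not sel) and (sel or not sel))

True

not not not not ((sel or (not vld or vld) and not sel) and (sel or not sel))
= not not not not ((sel or not sel) and (sel or not sel))   (complement / identity)
= not not ((sel or not sel) and (sel or not sel))   (double negation)
= not not (sel or not sel)   (idempotence)
= sel or not sel   (double negation)
= True   (complement)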